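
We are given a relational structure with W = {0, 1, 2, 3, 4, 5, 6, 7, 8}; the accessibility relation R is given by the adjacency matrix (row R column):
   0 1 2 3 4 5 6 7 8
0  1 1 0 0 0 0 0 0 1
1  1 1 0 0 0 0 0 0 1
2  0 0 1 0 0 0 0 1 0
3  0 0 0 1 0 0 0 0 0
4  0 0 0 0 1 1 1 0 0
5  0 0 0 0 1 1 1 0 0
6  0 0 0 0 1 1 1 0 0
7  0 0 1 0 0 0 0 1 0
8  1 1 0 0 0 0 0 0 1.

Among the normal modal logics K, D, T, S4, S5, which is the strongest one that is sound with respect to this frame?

S5

Serial (axiom D): yes — every world has a successor (e.g. 0 R 0).
Reflexive (axiom T): yes — every world is R-related to itself.
Transitive (axiom 4): yes — every two-step R-path is closed by a direct edge.
Euclidean (axiom 5): yes — any two successors of a common world are R-related.
So F validates K, D, T, S4, S5. The strongest is S5.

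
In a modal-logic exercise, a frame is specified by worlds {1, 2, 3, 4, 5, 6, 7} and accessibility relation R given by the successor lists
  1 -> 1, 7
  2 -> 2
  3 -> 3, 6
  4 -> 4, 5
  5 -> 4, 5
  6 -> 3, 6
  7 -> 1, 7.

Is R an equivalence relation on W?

Reflexive: yes — every world is R-related to itself.
Symmetric: yes — every pair in R has its reverse in R.
Transitive: yes — every two-step R-path is closed by a direct edge.
So R is an equivalence relation.

Yes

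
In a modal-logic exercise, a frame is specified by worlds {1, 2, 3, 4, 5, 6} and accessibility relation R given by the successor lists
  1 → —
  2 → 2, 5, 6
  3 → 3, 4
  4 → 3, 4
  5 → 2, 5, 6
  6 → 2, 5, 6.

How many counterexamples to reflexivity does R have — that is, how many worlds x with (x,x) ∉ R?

Enumerating: 1.

1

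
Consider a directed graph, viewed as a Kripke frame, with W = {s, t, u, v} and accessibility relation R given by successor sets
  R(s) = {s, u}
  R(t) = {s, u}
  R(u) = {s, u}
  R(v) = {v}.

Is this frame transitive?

Yes

Transitive: yes — every two-step R-path is closed by a direct edge.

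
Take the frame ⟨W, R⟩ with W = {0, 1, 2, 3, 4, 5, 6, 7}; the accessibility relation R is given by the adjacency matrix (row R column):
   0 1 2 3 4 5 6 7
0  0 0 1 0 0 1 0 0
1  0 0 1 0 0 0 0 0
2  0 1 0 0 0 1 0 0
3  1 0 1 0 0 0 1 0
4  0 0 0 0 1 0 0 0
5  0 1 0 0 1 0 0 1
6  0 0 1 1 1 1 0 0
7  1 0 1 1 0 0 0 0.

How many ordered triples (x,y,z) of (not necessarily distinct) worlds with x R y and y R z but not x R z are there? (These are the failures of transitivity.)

Enumerating: (0,2,1), (0,5,1), (0,5,4), (0,5,7), (1,2,1), (1,2,5), (2,1,2), (2,5,4), (2,5,7), (3,0,5), (3,2,1), (3,2,5), … and 16 more.
Total: 28.

28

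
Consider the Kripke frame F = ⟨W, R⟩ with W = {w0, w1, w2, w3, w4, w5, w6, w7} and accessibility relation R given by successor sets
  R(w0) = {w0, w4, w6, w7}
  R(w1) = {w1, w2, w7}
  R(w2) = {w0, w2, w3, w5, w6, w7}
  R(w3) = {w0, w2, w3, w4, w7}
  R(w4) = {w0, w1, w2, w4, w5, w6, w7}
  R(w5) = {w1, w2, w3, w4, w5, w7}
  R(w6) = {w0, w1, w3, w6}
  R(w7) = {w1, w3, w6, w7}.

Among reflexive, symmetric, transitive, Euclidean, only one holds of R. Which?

Reflexive: yes — every world is R-related to itself.
Symmetric: no — w0 R w7 but not w7 R w0.
Transitive: no — w0 R w4 and w4 R w1, but not w0 R w1.
Euclidean: no — w0 R w6 and w0 R w4, but not w6 R w4.
Only reflexive holds.

reflexive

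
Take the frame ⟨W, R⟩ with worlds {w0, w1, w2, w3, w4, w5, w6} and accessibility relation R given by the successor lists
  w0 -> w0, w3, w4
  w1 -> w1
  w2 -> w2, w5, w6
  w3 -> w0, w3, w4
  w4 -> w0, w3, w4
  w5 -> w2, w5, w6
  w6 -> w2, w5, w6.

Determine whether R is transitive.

Yes

Transitive: yes — every two-step R-path is closed by a direct edge.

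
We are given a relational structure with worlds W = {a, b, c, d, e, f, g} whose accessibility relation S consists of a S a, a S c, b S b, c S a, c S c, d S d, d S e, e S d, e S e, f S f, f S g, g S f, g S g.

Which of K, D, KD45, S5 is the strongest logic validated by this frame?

S5

Serial (axiom D): yes — every world has a successor (e.g. a S a).
Euclidean (axiom 5): yes — any two successors of a common world are S-related.
Transitive (axiom 4): yes — every two-step S-path is closed by a direct edge.
Reflexive (axiom T): yes — every world is S-related to itself.
So F validates K, D, KD45, S5. The strongest is S5.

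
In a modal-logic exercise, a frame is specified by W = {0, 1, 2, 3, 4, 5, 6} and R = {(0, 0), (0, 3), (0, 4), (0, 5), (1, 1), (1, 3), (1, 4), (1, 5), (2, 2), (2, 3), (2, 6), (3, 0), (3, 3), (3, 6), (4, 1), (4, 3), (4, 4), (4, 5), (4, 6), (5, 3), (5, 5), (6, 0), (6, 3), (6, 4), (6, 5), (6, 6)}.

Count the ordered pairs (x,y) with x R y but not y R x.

Enumerating: (0,4), (0,5), (1,3), (1,5), (2,3), (2,6), (4,3), (4,5), (5,3), (6,0), (6,5).

11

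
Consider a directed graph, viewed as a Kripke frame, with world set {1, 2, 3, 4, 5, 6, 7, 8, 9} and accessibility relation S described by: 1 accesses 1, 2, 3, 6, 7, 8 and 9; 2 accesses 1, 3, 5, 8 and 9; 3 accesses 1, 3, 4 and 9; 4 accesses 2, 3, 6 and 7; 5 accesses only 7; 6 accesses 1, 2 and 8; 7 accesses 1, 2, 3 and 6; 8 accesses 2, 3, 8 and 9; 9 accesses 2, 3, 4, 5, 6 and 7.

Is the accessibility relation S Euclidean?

Euclidean: no — 1 S 2 and 1 S 6, but not 2 S 6.

No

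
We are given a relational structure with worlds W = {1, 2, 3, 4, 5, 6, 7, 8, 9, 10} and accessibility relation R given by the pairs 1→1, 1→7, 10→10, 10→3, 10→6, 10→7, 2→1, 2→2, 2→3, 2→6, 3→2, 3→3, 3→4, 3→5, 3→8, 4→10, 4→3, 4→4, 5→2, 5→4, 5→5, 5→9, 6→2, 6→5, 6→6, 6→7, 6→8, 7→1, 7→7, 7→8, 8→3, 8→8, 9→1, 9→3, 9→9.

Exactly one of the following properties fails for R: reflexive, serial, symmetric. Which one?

Reflexive: yes — every world is R-related to itself.
Serial: yes — every world has a successor (e.g. 1 R 1).
Symmetric: no — 10 R 3 but not 3 R 10.
Only symmetric fails.

symmetric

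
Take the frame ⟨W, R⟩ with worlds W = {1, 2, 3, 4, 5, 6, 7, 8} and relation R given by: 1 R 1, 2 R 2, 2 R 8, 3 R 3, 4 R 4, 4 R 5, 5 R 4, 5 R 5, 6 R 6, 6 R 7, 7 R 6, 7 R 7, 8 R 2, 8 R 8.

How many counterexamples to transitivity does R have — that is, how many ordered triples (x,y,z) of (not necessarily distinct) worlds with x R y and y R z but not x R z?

R is transitive; there are no such tuples.

0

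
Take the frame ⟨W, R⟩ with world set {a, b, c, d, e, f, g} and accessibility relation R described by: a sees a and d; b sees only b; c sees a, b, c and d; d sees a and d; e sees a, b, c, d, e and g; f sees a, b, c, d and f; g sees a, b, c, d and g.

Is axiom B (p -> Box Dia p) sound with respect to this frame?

No

By correspondence theory, B is valid on a frame iff R is symmetric.
Symmetric: no — c R a but not a R c.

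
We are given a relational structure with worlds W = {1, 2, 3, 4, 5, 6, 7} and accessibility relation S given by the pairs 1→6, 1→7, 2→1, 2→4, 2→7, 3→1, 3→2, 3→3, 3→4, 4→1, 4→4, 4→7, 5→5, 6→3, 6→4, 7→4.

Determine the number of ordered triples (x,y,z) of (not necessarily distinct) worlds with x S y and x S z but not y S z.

Enumerating: (1,6,6), (1,6,7), (1,7,6), (1,7,7), (2,1,1), (2,1,4), (2,7,1), (2,7,7), (3,1,1), (3,1,2), (3,1,3), (3,1,4), … and 9 more.
Total: 21.

21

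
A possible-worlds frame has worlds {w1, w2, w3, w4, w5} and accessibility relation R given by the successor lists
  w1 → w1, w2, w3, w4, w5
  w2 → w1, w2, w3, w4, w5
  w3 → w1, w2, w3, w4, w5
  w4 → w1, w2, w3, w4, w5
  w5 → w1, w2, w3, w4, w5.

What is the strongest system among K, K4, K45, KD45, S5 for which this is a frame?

Transitive (axiom 4): yes — every two-step R-path is closed by a direct edge.
Euclidean (axiom 5): yes — any two successors of a common world are R-related.
Serial (axiom D): yes — every world has a successor (e.g. w1 R w1).
Reflexive (axiom T): yes — every world is R-related to itself.
So F validates K, K4, K45, KD45, S5. The strongest is S5.

S5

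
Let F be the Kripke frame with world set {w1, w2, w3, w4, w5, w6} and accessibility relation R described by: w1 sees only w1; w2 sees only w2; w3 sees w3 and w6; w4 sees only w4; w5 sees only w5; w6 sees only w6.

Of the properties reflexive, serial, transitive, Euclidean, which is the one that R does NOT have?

Euclidean

Reflexive: yes — every world is R-related to itself.
Serial: yes — every world has a successor (e.g. w1 R w1).
Transitive: yes — every two-step R-path is closed by a direct edge.
Euclidean: no — w3 R w6 and w3 R w3, but not w6 R w3.
Only Euclidean fails.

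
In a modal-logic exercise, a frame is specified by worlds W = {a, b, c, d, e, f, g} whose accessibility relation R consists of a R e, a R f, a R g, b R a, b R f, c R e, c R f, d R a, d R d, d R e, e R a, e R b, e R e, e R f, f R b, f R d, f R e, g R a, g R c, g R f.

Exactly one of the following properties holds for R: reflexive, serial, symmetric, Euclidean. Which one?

serial

Reflexive: no — a is not related to itself.
Serial: yes — every world has a successor (e.g. a R e).
Symmetric: no — a R f but not f R a.
Euclidean: no — a R e and a R g, but not e R g.
Only serial holds.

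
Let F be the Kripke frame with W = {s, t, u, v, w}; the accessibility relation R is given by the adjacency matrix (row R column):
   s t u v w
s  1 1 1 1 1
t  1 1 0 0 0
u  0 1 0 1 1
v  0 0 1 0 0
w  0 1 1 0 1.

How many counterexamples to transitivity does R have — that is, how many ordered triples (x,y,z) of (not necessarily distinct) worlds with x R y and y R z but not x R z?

11

Enumerating: (t,s,u), (t,s,v), (t,s,w), (u,t,s), (u,v,u), (u,w,u), (v,u,t), (v,u,v), (v,u,w), (w,t,s), (w,u,v).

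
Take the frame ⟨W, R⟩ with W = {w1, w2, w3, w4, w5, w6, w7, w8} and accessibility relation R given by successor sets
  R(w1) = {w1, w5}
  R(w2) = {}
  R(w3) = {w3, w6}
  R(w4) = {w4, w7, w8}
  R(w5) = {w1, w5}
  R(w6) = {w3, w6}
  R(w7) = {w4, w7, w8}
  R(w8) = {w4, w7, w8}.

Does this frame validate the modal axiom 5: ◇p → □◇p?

Yes

The schema 5 characterises exactly the Euclidean frames.
Euclidean: yes — any two successors of a common world are R-related.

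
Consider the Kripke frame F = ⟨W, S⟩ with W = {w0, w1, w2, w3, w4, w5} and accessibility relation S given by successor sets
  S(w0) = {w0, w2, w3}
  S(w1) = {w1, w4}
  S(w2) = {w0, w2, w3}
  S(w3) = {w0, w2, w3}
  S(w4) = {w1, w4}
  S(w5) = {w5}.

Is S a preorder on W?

Reflexive: yes — every world is S-related to itself.
Transitive: yes — every two-step S-path is closed by a direct edge.
So S is a preorder.

Yes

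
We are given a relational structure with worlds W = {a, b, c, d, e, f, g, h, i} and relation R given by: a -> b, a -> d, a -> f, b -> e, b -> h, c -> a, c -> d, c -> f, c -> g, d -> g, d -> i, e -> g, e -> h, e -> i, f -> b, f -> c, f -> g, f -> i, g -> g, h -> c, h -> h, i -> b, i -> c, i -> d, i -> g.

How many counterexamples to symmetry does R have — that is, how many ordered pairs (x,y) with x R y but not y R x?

Enumerating: (a,b), (a,d), (a,f), (b,e), (b,h), (c,a), (c,d), (c,g), (d,g), (e,g), (e,h), (e,i), … and 7 more.
Total: 19.

19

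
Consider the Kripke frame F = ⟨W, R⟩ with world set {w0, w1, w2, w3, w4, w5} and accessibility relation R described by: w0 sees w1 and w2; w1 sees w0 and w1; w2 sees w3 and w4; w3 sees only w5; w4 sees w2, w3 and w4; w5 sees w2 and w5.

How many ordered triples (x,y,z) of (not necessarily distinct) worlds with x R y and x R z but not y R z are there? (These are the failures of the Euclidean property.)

12

Enumerating: (w0,w1,w2), (w0,w2,w1), (w0,w2,w2), (w1,w0,w0), (w2,w3,w3), (w2,w3,w4), (w4,w2,w2), (w4,w3,w2), (w4,w3,w3), (w4,w3,w4), (w5,w2,w2), (w5,w2,w5).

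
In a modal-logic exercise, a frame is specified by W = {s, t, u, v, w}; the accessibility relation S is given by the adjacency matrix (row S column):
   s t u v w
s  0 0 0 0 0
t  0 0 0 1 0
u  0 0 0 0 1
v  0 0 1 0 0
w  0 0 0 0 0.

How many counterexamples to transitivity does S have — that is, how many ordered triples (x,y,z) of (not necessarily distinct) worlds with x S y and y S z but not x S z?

2

Enumerating: (t,v,u), (v,u,w).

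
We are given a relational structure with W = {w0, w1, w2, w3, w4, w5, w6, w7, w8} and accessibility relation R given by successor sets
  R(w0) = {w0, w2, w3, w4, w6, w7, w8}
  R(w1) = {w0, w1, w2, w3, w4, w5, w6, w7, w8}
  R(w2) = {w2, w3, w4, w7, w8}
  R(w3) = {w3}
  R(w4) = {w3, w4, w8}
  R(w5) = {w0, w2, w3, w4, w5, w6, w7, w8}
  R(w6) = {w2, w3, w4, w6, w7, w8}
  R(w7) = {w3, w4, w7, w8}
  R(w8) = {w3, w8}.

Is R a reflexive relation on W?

Reflexive: yes — every world is R-related to itself.

Yes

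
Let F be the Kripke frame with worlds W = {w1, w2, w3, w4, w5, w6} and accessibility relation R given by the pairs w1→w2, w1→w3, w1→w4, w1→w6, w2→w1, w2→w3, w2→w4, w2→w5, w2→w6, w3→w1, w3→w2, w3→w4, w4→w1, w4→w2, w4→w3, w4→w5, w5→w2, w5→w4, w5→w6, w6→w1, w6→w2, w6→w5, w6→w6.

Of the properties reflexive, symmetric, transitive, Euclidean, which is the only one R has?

symmetric

Reflexive: no — w1 is not related to itself.
Symmetric: yes — every pair in R has its reverse in R.
Transitive: no — w1 R w2 and w2 R w5, but not w1 R w5.
Euclidean: no — w1 R w3 and w1 R w6, but not w3 R w6.
Only symmetric holds.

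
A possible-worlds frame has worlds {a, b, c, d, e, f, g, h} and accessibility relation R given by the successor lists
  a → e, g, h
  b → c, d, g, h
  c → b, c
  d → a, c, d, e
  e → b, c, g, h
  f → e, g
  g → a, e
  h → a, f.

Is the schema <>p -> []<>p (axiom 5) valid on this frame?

No

By correspondence theory, 5 is valid on a frame iff R is Euclidean.
Euclidean: no — a R g and a R h, but not g R h.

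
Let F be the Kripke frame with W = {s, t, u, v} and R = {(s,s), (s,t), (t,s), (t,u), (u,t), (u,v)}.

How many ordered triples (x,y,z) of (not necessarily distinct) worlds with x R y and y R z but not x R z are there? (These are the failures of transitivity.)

Enumerating: (s,t,u), (t,s,t), (t,u,t), (t,u,v), (u,t,s), (u,t,u).

6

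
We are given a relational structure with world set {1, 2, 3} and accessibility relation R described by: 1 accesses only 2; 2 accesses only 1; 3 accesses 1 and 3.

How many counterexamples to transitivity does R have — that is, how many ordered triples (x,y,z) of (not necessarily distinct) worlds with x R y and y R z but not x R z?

3

Enumerating: (1,2,1), (2,1,2), (3,1,2).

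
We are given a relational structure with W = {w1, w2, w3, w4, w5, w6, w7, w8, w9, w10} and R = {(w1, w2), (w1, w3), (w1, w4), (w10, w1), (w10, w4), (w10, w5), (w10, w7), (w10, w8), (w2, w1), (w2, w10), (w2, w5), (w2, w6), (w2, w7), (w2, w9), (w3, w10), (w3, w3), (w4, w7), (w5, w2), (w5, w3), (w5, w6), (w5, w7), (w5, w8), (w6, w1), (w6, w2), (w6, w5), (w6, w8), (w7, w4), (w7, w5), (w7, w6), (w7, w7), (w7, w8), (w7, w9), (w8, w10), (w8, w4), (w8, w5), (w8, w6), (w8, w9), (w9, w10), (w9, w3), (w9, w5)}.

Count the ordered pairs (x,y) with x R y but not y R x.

20

Enumerating: (w1,w3), (w1,w4), (w10,w1), (w10,w4), (w10,w5), (w10,w7), (w2,w10), (w2,w7), (w2,w9), (w3,w10), (w5,w3), (w6,w1), … and 8 more.
Total: 20.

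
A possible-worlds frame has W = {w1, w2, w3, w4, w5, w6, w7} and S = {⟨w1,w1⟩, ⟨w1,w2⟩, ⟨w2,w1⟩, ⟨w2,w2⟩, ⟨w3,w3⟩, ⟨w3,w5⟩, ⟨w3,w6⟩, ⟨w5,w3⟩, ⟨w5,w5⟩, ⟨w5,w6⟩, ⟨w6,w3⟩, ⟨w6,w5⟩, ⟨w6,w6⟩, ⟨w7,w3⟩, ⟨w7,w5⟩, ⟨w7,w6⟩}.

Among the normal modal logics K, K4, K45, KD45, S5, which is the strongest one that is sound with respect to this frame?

Transitive (axiom 4): yes — every two-step S-path is closed by a direct edge.
Euclidean (axiom 5): yes — any two successors of a common world are S-related.
Serial (axiom D): no — w4 has no S-successor.
Reflexive (axiom T): no — w4 is not related to itself.
So F validates K, K4, K45; KD45 would additionally require S to be serial. The strongest is K45.

K45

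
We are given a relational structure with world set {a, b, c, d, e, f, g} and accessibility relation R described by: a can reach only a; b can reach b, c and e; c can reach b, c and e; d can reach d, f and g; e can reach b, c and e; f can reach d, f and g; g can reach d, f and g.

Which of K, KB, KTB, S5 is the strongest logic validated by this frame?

S5

Symmetric (axiom B): yes — every pair in R has its reverse in R.
Reflexive (axiom T): yes — every world is R-related to itself.
Euclidean (axiom 5): yes — any two successors of a common world are R-related.
So F validates K, KB, KTB, S5. The strongest is S5.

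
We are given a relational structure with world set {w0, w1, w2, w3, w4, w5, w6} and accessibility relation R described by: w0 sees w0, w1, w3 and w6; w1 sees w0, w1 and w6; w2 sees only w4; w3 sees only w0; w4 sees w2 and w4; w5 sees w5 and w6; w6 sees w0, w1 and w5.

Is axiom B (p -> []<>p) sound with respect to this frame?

Yes

Axiom B corresponds to the accessibility relation being symmetric.
Symmetric: yes — every pair in R has its reverse in R.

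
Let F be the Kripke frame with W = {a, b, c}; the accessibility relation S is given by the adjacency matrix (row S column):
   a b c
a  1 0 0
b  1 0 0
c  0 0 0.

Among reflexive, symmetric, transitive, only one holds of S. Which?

transitive

Reflexive: no — b is not related to itself.
Symmetric: no — b S a but not a S b.
Transitive: yes — every two-step S-path is closed by a direct edge.
Only transitive holds.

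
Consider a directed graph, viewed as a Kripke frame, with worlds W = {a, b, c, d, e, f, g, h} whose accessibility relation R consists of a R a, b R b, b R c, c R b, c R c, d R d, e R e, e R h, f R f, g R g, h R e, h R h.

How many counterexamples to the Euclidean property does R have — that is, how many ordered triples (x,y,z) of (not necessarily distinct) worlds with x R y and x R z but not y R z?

0

R is Euclidean; there are no such tuples.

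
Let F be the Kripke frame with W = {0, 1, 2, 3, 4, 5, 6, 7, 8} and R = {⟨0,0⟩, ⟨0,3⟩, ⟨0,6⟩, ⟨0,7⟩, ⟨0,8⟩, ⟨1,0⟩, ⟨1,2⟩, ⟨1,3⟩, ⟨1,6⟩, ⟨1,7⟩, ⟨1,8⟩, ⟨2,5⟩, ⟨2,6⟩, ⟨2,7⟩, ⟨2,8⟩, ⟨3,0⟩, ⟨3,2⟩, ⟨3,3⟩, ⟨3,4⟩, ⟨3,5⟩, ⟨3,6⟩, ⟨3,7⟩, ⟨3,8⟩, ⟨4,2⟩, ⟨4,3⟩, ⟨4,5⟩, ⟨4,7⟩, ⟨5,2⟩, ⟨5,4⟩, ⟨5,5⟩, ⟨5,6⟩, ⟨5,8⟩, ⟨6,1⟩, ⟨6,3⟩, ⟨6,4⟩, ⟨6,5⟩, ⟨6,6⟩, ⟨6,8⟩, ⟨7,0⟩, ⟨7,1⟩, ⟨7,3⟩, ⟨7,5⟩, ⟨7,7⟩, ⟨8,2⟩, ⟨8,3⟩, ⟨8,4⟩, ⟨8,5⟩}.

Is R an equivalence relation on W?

No

Reflexive: no — 1 is not related to itself.
Symmetric: no — 0 R 6 but not 6 R 0.
Transitive: no — 0 R 3 and 3 R 2, but not 0 R 2.
So R is not an equivalence relation.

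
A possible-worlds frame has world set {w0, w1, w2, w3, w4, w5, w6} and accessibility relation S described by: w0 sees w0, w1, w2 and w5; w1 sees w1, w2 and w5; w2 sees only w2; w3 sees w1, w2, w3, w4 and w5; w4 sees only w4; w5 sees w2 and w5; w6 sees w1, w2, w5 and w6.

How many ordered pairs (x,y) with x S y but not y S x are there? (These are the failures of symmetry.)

13

Enumerating: (w0,w1), (w0,w2), (w0,w5), (w1,w2), (w1,w5), (w3,w1), (w3,w2), (w3,w4), (w3,w5), (w5,w2), (w6,w1), (w6,w2), (w6,w5).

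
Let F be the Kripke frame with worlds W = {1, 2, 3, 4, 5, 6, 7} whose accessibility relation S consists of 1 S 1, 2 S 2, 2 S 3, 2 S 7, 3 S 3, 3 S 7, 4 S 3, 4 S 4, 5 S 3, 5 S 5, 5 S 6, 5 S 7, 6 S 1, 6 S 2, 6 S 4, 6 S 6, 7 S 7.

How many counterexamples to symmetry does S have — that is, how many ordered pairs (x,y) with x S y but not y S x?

10

Enumerating: (2,3), (2,7), (3,7), (4,3), (5,3), (5,6), (5,7), (6,1), (6,2), (6,4).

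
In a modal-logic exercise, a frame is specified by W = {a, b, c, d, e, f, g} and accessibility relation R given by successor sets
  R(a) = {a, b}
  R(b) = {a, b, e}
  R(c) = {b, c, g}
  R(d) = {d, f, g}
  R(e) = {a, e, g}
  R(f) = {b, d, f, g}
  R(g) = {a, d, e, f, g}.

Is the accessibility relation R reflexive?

Yes

Reflexive: yes — every world is R-related to itself.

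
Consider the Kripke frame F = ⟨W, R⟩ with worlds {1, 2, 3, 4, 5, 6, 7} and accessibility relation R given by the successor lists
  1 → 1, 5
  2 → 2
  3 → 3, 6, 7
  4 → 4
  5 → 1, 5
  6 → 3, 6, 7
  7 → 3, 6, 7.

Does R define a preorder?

Reflexive: yes — every world is R-related to itself.
Transitive: yes — every two-step R-path is closed by a direct edge.
So R is a preorder.

Yes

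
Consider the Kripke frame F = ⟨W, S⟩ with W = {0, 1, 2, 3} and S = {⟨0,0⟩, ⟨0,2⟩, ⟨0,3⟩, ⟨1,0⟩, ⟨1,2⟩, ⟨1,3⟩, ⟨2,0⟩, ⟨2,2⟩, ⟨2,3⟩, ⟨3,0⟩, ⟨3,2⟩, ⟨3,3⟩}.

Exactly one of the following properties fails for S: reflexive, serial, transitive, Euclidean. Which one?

reflexive

Reflexive: no — 1 is not related to itself.
Serial: yes — every world has a successor (e.g. 0 S 0).
Transitive: yes — every two-step S-path is closed by a direct edge.
Euclidean: yes — any two successors of a common world are S-related.
Only reflexive fails.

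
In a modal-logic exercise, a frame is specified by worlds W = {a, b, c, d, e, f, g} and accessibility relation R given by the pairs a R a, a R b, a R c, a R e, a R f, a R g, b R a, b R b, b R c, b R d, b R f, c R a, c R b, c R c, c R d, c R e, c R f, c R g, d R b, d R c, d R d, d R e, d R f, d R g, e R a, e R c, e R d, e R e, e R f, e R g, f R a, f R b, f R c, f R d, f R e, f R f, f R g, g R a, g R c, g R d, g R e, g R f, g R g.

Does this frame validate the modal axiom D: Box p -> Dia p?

Yes

The schema D characterises exactly the serial frames.
Serial: yes — every world has a successor (e.g. a R a).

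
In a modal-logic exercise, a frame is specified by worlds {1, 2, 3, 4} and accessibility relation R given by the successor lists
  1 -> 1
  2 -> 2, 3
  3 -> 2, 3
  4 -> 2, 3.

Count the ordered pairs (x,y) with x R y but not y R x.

2

Enumerating: (4,2), (4,3).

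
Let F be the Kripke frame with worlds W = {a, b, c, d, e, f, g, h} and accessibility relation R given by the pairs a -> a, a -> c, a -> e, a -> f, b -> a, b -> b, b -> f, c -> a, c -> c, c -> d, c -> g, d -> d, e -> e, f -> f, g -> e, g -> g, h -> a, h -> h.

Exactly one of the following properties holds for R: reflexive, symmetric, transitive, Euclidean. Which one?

reflexive

Reflexive: yes — every world is R-related to itself.
Symmetric: no — a R e but not e R a.
Transitive: no — a R c and c R d, but not a R d.
Euclidean: no — a R c and a R e, but not c R e.
Only reflexive holds.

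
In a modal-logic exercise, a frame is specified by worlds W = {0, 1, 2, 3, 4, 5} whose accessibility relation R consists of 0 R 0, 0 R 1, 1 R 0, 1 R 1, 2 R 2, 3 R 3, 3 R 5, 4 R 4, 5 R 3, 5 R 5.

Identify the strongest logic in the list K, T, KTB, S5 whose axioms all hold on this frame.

Reflexive (axiom T): yes — every world is R-related to itself.
Symmetric (axiom B): yes — every pair in R has its reverse in R.
Euclidean (axiom 5): yes — any two successors of a common world are R-related.
So F validates K, T, KTB, S5. The strongest is S5.

S5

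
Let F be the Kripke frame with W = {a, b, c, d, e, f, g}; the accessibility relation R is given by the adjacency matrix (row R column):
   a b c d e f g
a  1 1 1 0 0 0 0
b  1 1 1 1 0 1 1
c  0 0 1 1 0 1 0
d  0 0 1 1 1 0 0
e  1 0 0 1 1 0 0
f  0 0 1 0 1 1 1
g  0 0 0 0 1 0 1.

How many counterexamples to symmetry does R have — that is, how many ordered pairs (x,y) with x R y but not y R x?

9

Enumerating: (a,c), (b,c), (b,d), (b,f), (b,g), (e,a), (f,e), (f,g), (g,e).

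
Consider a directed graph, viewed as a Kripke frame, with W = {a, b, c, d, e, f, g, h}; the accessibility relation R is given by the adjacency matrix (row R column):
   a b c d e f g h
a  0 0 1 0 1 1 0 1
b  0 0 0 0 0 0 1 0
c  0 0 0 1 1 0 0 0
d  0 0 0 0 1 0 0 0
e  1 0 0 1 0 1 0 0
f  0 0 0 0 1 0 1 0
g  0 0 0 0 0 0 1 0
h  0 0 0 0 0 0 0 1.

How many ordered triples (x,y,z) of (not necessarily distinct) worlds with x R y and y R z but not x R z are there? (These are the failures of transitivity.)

18

Enumerating: (a,c,d), (a,e,a), (a,e,d), (a,f,g), (c,e,a), (c,e,f), (d,e,a), (d,e,d), (d,e,f), (e,a,c), (e,a,e), (e,a,h), (e,d,e), (e,f,e), (e,f,g), (f,e,a), (f,e,d), (f,e,f).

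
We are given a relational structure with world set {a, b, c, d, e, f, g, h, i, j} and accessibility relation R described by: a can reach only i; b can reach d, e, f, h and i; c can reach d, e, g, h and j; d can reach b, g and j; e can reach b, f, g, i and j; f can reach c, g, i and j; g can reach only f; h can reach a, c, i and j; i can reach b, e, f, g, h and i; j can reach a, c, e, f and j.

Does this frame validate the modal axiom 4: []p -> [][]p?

Axiom 4 corresponds to the accessibility relation being transitive.
Transitive: no — a R i and i R b, but not a R b.

No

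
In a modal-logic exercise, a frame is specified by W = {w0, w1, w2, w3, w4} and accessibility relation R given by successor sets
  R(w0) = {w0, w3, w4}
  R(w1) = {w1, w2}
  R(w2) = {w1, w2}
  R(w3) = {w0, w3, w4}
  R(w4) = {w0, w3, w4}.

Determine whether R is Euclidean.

Euclidean: yes — any two successors of a common world are R-related.

Yes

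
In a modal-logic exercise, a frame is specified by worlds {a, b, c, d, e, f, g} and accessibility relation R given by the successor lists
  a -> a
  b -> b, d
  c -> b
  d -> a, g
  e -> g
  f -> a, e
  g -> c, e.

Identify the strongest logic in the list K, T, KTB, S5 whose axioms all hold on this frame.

K

Reflexive (axiom T): no — c is not related to itself.
Symmetric (axiom B): no — b R d but not d R b.
Euclidean (axiom 5): no — d R a and d R g, but not a R g.
So F validates K; T would additionally require R to be reflexive. The strongest is K.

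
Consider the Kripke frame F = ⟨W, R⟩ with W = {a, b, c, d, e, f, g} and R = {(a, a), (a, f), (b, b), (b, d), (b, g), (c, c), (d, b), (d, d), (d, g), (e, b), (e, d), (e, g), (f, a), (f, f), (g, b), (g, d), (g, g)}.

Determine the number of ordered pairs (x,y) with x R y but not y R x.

3

Enumerating: (e,b), (e,d), (e,g).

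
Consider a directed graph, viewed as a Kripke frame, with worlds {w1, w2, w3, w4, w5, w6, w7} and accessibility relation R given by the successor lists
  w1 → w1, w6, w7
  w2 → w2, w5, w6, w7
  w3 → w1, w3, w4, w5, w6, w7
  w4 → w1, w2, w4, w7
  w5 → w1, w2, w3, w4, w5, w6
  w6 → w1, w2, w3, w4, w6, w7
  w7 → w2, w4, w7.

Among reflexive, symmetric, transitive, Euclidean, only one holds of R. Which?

Reflexive: yes — every world is R-related to itself.
Symmetric: no — w1 R w7 but not w7 R w1.
Transitive: no — w1 R w6 and w6 R w2, but not w1 R w2.
Euclidean: no — w1 R w7 and w1 R w6, but not w7 R w6.
Only reflexive holds.

reflexive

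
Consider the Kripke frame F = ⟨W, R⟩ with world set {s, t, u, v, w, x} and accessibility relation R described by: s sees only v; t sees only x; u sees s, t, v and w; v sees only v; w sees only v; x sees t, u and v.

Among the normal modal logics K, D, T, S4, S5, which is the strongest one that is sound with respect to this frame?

D

Serial (axiom D): yes — every world has a successor (e.g. s R v).
Reflexive (axiom T): no — s is not related to itself.
Transitive (axiom 4): no — t R x and x R u, but not t R u.
Euclidean (axiom 5): no — u R s and u R t, but not s R t.
So F validates K, D; T would additionally require R to be reflexive. The strongest is D.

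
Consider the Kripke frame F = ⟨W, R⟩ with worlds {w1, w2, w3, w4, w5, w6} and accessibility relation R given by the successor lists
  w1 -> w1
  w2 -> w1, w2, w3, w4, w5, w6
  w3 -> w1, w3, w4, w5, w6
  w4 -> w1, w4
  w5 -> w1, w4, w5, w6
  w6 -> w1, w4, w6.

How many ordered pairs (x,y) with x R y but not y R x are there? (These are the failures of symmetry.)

Enumerating: (w2,w1), (w2,w3), (w2,w4), (w2,w5), (w2,w6), (w3,w1), (w3,w4), (w3,w5), (w3,w6), (w4,w1), (w5,w1), (w5,w4), (w5,w6), (w6,w1), (w6,w4).

15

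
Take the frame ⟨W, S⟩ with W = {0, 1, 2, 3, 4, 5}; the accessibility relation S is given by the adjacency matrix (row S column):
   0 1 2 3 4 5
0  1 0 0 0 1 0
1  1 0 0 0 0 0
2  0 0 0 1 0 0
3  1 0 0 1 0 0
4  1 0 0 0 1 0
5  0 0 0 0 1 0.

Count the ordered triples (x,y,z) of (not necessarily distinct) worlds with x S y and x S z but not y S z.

Enumerating: (3,0,3).

1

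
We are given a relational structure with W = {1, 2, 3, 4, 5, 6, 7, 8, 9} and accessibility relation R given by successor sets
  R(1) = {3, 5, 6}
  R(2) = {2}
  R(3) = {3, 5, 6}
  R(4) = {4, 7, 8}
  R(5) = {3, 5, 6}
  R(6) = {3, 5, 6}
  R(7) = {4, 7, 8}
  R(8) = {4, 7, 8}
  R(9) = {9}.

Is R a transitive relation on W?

Transitive: yes — every two-step R-path is closed by a direct edge.

Yes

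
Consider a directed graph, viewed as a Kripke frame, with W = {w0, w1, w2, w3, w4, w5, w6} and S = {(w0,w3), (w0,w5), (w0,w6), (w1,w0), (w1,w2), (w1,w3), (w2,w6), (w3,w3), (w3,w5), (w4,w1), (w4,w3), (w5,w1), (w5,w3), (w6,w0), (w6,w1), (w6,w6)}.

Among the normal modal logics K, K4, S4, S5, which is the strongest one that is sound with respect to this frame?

Transitive (axiom 4): no — w0 S w5 and w5 S w1, but not w0 S w1.
Reflexive (axiom T): no — w0 is not related to itself.
Euclidean (axiom 5): no — w0 S w3 and w0 S w6, but not w3 S w6.
So F validates K; K4 would additionally require S to be transitive. The strongest is K.

K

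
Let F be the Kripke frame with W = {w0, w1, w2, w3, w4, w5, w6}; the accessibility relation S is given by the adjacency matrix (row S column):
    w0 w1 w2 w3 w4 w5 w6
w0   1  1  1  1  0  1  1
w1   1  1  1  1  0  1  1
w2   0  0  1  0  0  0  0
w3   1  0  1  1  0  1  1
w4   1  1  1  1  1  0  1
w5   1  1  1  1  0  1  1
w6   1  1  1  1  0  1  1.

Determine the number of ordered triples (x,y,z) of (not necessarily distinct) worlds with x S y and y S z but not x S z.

7

Enumerating: (w3,w0,w1), (w3,w5,w1), (w3,w6,w1), (w4,w0,w5), (w4,w1,w5), (w4,w3,w5), (w4,w6,w5).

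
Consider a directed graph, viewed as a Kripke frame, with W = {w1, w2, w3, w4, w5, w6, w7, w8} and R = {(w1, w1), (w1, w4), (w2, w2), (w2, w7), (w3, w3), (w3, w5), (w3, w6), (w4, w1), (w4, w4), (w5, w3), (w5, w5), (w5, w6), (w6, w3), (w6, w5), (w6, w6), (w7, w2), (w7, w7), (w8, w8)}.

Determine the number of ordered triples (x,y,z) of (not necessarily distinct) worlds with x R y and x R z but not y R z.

R is Euclidean; there are no such tuples.

0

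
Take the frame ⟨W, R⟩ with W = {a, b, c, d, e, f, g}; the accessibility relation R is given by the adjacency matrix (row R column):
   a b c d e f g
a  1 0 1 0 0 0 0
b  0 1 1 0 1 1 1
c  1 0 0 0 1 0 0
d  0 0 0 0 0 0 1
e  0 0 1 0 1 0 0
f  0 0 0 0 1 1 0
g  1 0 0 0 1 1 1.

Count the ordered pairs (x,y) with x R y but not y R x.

9

Enumerating: (b,c), (b,e), (b,f), (b,g), (d,g), (f,e), (g,a), (g,e), (g,f).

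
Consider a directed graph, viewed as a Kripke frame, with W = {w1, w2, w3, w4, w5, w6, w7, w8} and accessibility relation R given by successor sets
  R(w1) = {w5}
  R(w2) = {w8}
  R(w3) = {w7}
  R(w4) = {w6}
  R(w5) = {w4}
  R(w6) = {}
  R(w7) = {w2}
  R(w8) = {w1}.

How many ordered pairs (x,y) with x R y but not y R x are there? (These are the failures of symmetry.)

7

Enumerating: (w1,w5), (w2,w8), (w3,w7), (w4,w6), (w5,w4), (w7,w2), (w8,w1).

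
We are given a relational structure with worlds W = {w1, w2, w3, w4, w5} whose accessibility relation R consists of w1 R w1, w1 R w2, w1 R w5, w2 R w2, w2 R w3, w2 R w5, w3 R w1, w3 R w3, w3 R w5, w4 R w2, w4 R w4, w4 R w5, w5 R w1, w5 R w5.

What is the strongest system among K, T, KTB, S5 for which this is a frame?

T

Reflexive (axiom T): yes — every world is R-related to itself.
Symmetric (axiom B): no — w1 R w2 but not w2 R w1.
Euclidean (axiom 5): no — w1 R w5 and w1 R w2, but not w5 R w2.
So F validates K, T; KTB would additionally require R to be symmetric. The strongest is T.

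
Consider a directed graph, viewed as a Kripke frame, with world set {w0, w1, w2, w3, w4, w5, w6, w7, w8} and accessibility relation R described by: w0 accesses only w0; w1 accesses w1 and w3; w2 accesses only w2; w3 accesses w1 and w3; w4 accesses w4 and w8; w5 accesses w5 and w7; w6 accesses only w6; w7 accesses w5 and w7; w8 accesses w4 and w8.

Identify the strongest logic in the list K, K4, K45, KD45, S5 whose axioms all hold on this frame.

S5

Transitive (axiom 4): yes — every two-step R-path is closed by a direct edge.
Euclidean (axiom 5): yes — any two successors of a common world are R-related.
Serial (axiom D): yes — every world has a successor (e.g. w0 R w0).
Reflexive (axiom T): yes — every world is R-related to itself.
So F validates K, K4, K45, KD45, S5. The strongest is S5.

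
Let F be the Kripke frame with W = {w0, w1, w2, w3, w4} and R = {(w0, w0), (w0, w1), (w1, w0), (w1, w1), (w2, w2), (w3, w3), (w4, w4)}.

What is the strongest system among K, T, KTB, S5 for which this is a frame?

Reflexive (axiom T): yes — every world is R-related to itself.
Symmetric (axiom B): yes — every pair in R has its reverse in R.
Euclidean (axiom 5): yes — any two successors of a common world are R-related.
So F validates K, T, KTB, S5. The strongest is S5.

S5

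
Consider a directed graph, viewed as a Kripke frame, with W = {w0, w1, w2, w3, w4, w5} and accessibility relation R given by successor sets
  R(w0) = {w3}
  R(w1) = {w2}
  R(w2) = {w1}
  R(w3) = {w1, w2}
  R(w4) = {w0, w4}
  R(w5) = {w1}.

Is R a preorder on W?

Reflexive: no — w0 is not related to itself.
Transitive: no — w0 R w3 and w3 R w1, but not w0 R w1.
So R is not a preorder.

No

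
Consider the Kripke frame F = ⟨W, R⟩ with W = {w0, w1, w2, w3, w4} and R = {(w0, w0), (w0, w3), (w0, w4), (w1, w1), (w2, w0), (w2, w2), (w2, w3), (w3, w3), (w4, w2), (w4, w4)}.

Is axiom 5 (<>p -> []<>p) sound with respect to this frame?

No

By correspondence theory, 5 is valid on a frame iff R is Euclidean.
Euclidean: no — w0 R w3 and w0 R w4, but not w3 R w4.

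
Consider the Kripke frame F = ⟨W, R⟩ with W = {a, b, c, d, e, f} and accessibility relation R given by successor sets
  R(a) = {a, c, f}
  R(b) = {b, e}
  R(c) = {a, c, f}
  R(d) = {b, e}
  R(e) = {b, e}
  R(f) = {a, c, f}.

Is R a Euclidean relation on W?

Euclidean: yes — any two successors of a common world are R-related.

Yes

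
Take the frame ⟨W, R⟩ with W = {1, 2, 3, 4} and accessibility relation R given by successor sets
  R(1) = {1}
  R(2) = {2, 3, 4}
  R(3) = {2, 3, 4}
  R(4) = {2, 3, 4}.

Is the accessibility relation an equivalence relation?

Reflexive: yes — every world is R-related to itself.
Symmetric: yes — every pair in R has its reverse in R.
Transitive: yes — every two-step R-path is closed by a direct edge.
So R is an equivalence relation.

Yes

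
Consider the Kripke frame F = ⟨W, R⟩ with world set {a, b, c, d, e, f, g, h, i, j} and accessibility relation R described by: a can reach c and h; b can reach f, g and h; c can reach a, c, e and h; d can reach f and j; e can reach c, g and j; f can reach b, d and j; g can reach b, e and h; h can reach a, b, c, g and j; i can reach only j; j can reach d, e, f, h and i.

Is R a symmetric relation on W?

Yes

Symmetric: yes — every pair in R has its reverse in R.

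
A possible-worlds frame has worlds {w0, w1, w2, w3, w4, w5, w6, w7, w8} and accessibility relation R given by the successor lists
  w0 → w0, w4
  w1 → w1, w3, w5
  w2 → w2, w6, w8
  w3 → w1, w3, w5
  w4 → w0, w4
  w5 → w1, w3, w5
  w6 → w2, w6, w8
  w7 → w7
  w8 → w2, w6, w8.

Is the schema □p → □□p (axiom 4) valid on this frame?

By correspondence theory, 4 is valid on a frame iff R is transitive.
Transitive: yes — every two-step R-path is closed by a direct edge.

Yes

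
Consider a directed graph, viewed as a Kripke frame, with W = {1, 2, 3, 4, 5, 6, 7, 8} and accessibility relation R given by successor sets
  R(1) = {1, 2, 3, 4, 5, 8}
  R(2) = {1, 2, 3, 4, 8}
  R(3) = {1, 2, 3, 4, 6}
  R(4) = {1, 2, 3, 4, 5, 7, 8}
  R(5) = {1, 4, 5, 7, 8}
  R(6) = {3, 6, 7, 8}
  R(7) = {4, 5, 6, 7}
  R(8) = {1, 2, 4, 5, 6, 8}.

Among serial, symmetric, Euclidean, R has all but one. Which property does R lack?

Serial: yes — every world has a successor (e.g. 1 R 1).
Symmetric: yes — every pair in R has its reverse in R.
Euclidean: no — 1 R 2 and 1 R 5, but not 2 R 5.
Only Euclidean fails.

Euclidean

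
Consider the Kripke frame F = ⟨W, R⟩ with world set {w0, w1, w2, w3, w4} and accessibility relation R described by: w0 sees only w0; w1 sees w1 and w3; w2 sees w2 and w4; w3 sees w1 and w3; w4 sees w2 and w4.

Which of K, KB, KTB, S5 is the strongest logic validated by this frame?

Symmetric (axiom B): yes — every pair in R has its reverse in R.
Reflexive (axiom T): yes — every world is R-related to itself.
Euclidean (axiom 5): yes — any two successors of a common world are R-related.
So F validates K, KB, KTB, S5. The strongest is S5.

S5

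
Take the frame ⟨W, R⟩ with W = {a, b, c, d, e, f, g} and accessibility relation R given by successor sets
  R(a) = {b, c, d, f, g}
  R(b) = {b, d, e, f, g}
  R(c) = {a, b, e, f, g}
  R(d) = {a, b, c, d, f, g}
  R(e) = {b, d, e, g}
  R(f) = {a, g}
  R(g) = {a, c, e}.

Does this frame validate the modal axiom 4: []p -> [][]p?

The schema 4 characterises exactly the transitive frames.
Transitive: no — a R b and b R e, but not a R e.

No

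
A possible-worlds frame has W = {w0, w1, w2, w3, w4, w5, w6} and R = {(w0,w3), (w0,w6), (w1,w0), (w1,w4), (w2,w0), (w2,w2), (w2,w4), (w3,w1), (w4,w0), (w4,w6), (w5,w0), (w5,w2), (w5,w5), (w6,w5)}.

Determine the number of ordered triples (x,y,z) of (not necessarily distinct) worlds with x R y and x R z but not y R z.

Enumerating: (w0,w3,w3), (w0,w3,w6), (w0,w6,w3), (w0,w6,w6), (w1,w0,w0), (w1,w0,w4), (w1,w4,w4), (w2,w0,w0), (w2,w0,w2), (w2,w0,w4), (w2,w4,w2), (w2,w4,w4), … and 8 more.
Total: 20.

20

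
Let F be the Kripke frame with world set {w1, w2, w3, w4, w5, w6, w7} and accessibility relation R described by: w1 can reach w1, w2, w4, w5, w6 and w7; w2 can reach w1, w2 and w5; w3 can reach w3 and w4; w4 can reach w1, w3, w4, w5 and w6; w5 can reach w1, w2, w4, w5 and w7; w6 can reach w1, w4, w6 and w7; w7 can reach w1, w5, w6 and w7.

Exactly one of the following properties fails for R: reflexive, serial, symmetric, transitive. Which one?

transitive

Reflexive: yes — every world is R-related to itself.
Serial: yes — every world has a successor (e.g. w1 R w1).
Symmetric: yes — every pair in R has its reverse in R.
Transitive: no — w1 R w4 and w4 R w3, but not w1 R w3.
Only transitive fails.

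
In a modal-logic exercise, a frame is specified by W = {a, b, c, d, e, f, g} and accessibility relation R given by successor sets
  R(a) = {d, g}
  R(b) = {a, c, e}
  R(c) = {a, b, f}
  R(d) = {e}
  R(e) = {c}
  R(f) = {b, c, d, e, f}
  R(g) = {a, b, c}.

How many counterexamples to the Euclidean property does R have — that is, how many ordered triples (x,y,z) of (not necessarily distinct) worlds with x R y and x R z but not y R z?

Enumerating: (a,d,d), (a,d,g), (a,g,d), (a,g,g), (b,a,a), (b,a,c), (b,a,e), (b,c,c), (b,c,e), (b,e,a), (b,e,e), (c,a,a), … and 26 more.
Total: 38.

38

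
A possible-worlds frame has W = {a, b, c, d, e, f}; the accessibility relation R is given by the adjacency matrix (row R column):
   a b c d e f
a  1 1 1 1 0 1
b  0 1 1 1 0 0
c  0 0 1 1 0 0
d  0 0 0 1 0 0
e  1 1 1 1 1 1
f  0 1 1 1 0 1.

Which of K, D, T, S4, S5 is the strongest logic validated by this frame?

Serial (axiom D): yes — every world has a successor (e.g. a R a).
Reflexive (axiom T): yes — every world is R-related to itself.
Transitive (axiom 4): yes — every two-step R-path is closed by a direct edge.
Euclidean (axiom 5): no — a R b and a R f, but not b R f.
So F validates K, D, T, S4; S5 would additionally require R to be Euclidean. The strongest is S4.

S4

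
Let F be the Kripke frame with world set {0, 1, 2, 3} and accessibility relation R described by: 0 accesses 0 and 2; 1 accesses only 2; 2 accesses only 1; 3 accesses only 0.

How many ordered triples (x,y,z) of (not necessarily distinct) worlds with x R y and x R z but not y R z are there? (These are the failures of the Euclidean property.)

Enumerating: (0,2,0), (0,2,2), (1,2,2), (2,1,1).

4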